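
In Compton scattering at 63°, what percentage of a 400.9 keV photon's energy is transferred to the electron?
0.2999 (or 29.99%)

Calculate initial and final photon energies:

Initial: E₀ = 400.9 keV → λ₀ = 3.0926 pm
Compton shift: Δλ = 1.3248 pm
Final wavelength: λ' = 4.4174 pm
Final energy: E' = 280.6701 keV

Fractional energy loss:
(E₀ - E')/E₀ = (400.9000 - 280.6701)/400.9000
= 120.2299/400.9000
= 0.2999
= 29.99%

(Intermediate values are shown rounded; full precision is carried through to the final answer.)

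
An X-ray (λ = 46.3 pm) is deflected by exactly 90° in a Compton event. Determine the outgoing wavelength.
48.7263 pm

Using the Compton formula: λ' = λ + λ_C(1 − cos θ)

For θ = 90°, cos θ = 0 (exact) = 0.0000, so:
1 − cos 90° = 1 − (0) = 1.0000

Δλ = λ_C × 1.0000 = 2.4263 × 1.0000 = 2.4263 pm

λ' = 46.3 + 2.4263 = 48.7263 pm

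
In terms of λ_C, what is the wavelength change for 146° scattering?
1.8290 λ_C

The Compton shift formula is:
Δλ = λ_C(1 - cos θ)

Dividing both sides by λ_C:
Δλ/λ_C = 1 - cos θ

For θ = 146°:
Δλ/λ_C = 1 - cos(146°)
Δλ/λ_C = 1 - -0.8290
Δλ/λ_C = 1.8290

This means the shift is 1.8290 × λ_C = 4.4378 pm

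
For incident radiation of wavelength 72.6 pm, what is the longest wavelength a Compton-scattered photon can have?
77.4526 pm (at θ = 180°)

The Compton shift is Δλ = λ_C(1 − cos θ).

Since cos θ ranges from −1 to 1, the factor (1 − cos θ) ranges from 0 to 2; the maximum shift occurs at θ = 180° (backscattering):
Δλ_max = 2λ_C = 2 × 2.4263 pm = 4.8526 pm

Maximum scattered wavelength:
λ'_max = λ₀ + Δλ_max = 72.6 + 4.8526 = 77.4526 pm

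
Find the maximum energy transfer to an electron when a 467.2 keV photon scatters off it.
302.0285 keV

Maximum energy transfer occurs at θ = 180° (backscattering).

Initial photon: E₀ = 467.2 keV → λ₀ = 2.6538 pm

Maximum Compton shift (at 180°):
Δλ_max = 2λ_C = 2 × 2.4263 = 4.8526 pm

Final wavelength:
λ' = 2.6538 + 4.8526 = 7.5064 pm

Minimum photon energy (maximum energy to electron):
E'_min = hc/λ' = 165.1715 keV

Maximum electron kinetic energy:
K_max = E₀ - E'_min = 467.2000 - 165.1715 = 302.0285 keV

(Intermediate values are shown rounded; full precision is carried through to the final answer.)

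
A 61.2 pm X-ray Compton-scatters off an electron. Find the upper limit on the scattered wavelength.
66.0526 pm (at θ = 180°)

The Compton shift is Δλ = λ_C(1 − cos θ).

Since cos θ ranges from −1 to 1, the factor (1 − cos θ) ranges from 0 to 2; the maximum shift occurs at θ = 180° (backscattering):
Δλ_max = 2λ_C = 2 × 2.4263 pm = 4.8526 pm

Maximum scattered wavelength:
λ'_max = λ₀ + Δλ_max = 61.2 + 4.8526 = 66.0526 pm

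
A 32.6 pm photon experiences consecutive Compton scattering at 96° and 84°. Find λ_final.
37.4526 pm

Apply Compton shift twice:

First scattering at θ₁ = 96°:
Δλ₁ = λ_C(1 - cos(96°))
Δλ₁ = 2.4263 × 1.1045
Δλ₁ = 2.6799 pm

After first scattering:
λ₁ = 32.6 + 2.6799 = 35.2799 pm

Second scattering at θ₂ = 84°:
Δλ₂ = λ_C(1 - cos(84°))
Δλ₂ = 2.4263 × 0.8955
Δλ₂ = 2.1727 pm

Final wavelength:
λ₂ = 35.2799 + 2.1727 = 37.4526 pm

Total shift: Δλ_total = 2.6799 + 2.1727 = 4.8526 pm

(Intermediate values are shown rounded; full precision is carried through to the final answer.)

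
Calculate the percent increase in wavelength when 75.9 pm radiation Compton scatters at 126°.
5.0757%

Calculate the Compton shift:
Δλ = λ_C(1 - cos(126°))
Δλ = 2.4263 × (1 - cos(126°))
Δλ = 2.4263 × 1.5878
Δλ = 3.8525 pm

Percentage change:
(Δλ/λ₀) × 100 = (3.8525/75.9) × 100
= 5.0757%

(Intermediate values are shown rounded; full precision is carried through to the final answer.)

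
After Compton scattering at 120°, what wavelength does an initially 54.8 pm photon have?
58.4395 pm

Using the Compton formula: λ' = λ + λ_C(1 − cos θ)

For θ = 120°, cos θ = -1/2 (exact) = -0.5000, so:
1 − cos 120° = 1 − (-1/2) = 1.5000

Δλ = λ_C × 1.5000 = 2.4263 × 1.5000 = 3.6395 pm

λ' = 54.8 + 3.6395 = 58.4395 pm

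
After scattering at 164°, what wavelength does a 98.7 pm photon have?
103.4586 pm

Using the Compton scattering formula:
λ' = λ + Δλ = λ + λ_C(1 - cos θ)

Given:
- Initial wavelength λ = 98.7 pm
- Scattering angle θ = 164°
- Compton wavelength λ_C ≈ 2.4263 pm

Calculate the shift:
Δλ = 2.4263 × (1 - cos(164°))
Δλ = 2.4263 × 1.9613
Δλ = 4.7586 pm

Final wavelength:
λ' = 98.7 + 4.7586 = 103.4586 pm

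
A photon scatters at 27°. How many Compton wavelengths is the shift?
0.1090 λ_C

The Compton shift formula is:
Δλ = λ_C(1 - cos θ)

Dividing both sides by λ_C:
Δλ/λ_C = 1 - cos θ

For θ = 27°:
Δλ/λ_C = 1 - cos(27°)
Δλ/λ_C = 1 - 0.8910
Δλ/λ_C = 0.1090

This means the shift is 0.1090 × λ_C = 0.2645 pm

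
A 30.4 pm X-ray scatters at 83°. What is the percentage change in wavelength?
7.0086%

Calculate the Compton shift:
Δλ = λ_C(1 - cos(83°))
Δλ = 2.4263 × (1 - cos(83°))
Δλ = 2.4263 × 0.8781
Δλ = 2.1306 pm

Percentage change:
(Δλ/λ₀) × 100 = (2.1306/30.4) × 100
= 7.0086%

(Intermediate values are shown rounded; full precision is carried through to the final answer.)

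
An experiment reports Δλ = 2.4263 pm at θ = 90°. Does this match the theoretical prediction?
Yes, consistent

Calculate the expected shift for θ = 90°:

Δλ_expected = λ_C(1 - cos(90°))
Δλ_expected = 2.4263 × (1 - cos(90°))
Δλ_expected = 2.4263 × 1.0000
Δλ_expected = 2.4263 pm

Given shift: 2.4263 pm
Expected shift: 2.4263 pm
Difference: 0.0000 pm

The values match. This is consistent with Compton scattering at the stated angle.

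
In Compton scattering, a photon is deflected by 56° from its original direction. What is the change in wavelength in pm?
1.0695 pm

Using the Compton scattering formula:
Δλ = λ_C(1 - cos θ)

where λ_C = h/(m_e·c) ≈ 2.4263 pm is the Compton wavelength of an electron.

For θ = 56°:
cos(56°) = 0.5592
1 - cos(56°) = 0.4408

Δλ = 2.4263 × 0.4408
Δλ = 1.0695 pm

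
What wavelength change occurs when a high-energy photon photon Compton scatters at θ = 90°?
2.4263 pm

Using the Compton scattering formula:
Δλ = λ_C(1 - cos θ)

where λ_C = h/(m_e·c) ≈ 2.4263 pm is the Compton wavelength of an electron.

For θ = 90°:
cos(90°) = 0.0000
1 - cos(90°) = 1.0000

Δλ = 2.4263 × 1.0000
Δλ = 2.4263 pm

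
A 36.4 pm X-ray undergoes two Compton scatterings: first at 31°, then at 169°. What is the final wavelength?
41.5546 pm

Apply Compton shift twice:

First scattering at θ₁ = 31°:
Δλ₁ = λ_C(1 - cos(31°))
Δλ₁ = 2.4263 × 0.1428
Δλ₁ = 0.3466 pm

After first scattering:
λ₁ = 36.4 + 0.3466 = 36.7466 pm

Second scattering at θ₂ = 169°:
Δλ₂ = λ_C(1 - cos(169°))
Δλ₂ = 2.4263 × 1.9816
Δλ₂ = 4.8080 pm

Final wavelength:
λ₂ = 36.7466 + 4.8080 = 41.5546 pm

Total shift: Δλ_total = 0.3466 + 4.8080 = 5.1546 pm

(Intermediate values are shown rounded; full precision is carried through to the final answer.)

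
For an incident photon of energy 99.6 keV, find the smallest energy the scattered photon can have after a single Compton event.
71.6637 keV (at θ = 180°)

The scattered photon has minimum energy when its wavelength is maximum, i.e., when the Compton shift Δλ = λ_C(1 − cos θ) is maximum. This occurs at θ = 180° (backscattering), giving Δλ_max = 2λ_C = 4.8526 pm.

Initial wavelength: λ₀ = hc/E₀ = 12.4482 pm
Maximum final wavelength: λ'_max = λ₀ + 2λ_C = 12.4482 + 4.8526 = 17.3008 pm
Minimum final energy: E'_min = hc/λ'_max = 71.6637 keV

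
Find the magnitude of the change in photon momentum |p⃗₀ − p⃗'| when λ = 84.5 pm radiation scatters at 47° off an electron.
6.2256e-24 kg·m/s

Photon momentum magnitude is p = h/λ.

Initial momentum:
p₀ = h/λ = 6.6261e-34/8.4500e-11 = 7.8415e-24 kg·m/s

After scattering:
λ' = λ + Δλ = 84.5 + 0.7716 = 85.2716 pm
p' = h/λ' = 6.6261e-34/8.5272e-11 = 7.7706e-24 kg·m/s

Momentum is a vector; the scattered photon's direction makes angle θ = 47° with the incident direction. The magnitude of the vector change Δp⃗ = p⃗₀ − p⃗' is found from the law of cosines:
|Δp⃗|² = p₀² + p'² − 2p₀p'cos θ
|Δp⃗|² = (7.8415e-24)² + (7.7706e-24)² − 2·7.8415e-24·7.7706e-24·cos(47°)
|Δp⃗| = 6.2256e-24 kg·m/s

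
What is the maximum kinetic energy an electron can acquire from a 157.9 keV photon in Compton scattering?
60.3107 keV

Maximum energy transfer occurs at θ = 180° (backscattering).

Initial photon: E₀ = 157.9 keV → λ₀ = 7.8521 pm

Maximum Compton shift (at 180°):
Δλ_max = 2λ_C = 2 × 2.4263 = 4.8526 pm

Final wavelength:
λ' = 7.8521 + 4.8526 = 12.7047 pm

Minimum photon energy (maximum energy to electron):
E'_min = hc/λ' = 97.5893 keV

Maximum electron kinetic energy:
K_max = E₀ - E'_min = 157.9000 - 97.5893 = 60.3107 keV

(Intermediate values are shown rounded; full precision is carried through to the final answer.)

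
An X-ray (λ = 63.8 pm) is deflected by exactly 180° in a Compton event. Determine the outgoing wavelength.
68.6526 pm

Using the Compton formula: λ' = λ + λ_C(1 − cos θ)

For θ = 180°, cos θ = -1 (exact) = -1.0000, so:
1 − cos 180° = 1 − (-1) = 2.0000

Δλ = λ_C × 2.0000 = 2.4263 × 2.0000 = 4.8526 pm

λ' = 63.8 + 4.8526 = 68.6526 pm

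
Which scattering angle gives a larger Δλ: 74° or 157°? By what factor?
157° produces the larger shift by a factor of 2.651

Calculate both shifts using Δλ = λ_C(1 - cos θ):

For θ₁ = 74°:
Δλ₁ = 2.4263 × (1 - cos(74°))
Δλ₁ = 2.4263 × 0.7244
Δλ₁ = 1.7575 pm

For θ₂ = 157°:
Δλ₂ = 2.4263 × (1 - cos(157°))
Δλ₂ = 2.4263 × 1.9205
Δλ₂ = 4.6597 pm

The 157° angle produces the larger shift.
Ratio: 4.6597/1.7575 = 2.651

(Intermediate values are shown rounded; full precision is carried through to the final answer.)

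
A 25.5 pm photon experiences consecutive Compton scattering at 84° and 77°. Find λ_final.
29.5532 pm

Apply Compton shift twice:

First scattering at θ₁ = 84°:
Δλ₁ = λ_C(1 - cos(84°))
Δλ₁ = 2.4263 × 0.8955
Δλ₁ = 2.1727 pm

After first scattering:
λ₁ = 25.5 + 2.1727 = 27.6727 pm

Second scattering at θ₂ = 77°:
Δλ₂ = λ_C(1 - cos(77°))
Δλ₂ = 2.4263 × 0.7750
Δλ₂ = 1.8805 pm

Final wavelength:
λ₂ = 27.6727 + 1.8805 = 29.5532 pm

Total shift: Δλ_total = 2.1727 + 1.8805 = 4.0532 pm

(Intermediate values are shown rounded; full precision is carried through to the final answer.)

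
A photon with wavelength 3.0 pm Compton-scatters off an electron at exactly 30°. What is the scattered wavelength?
3.3251 pm

Using the Compton formula: λ' = λ + λ_C(1 − cos θ)

For θ = 30°, cos θ = √3/2 (exact) ≈ 0.8660, so:
1 − cos 30° = 1 − (√3/2) ≈ 0.1340

Δλ = λ_C × 0.1340 = 2.4263 × 0.1340 = 0.3251 pm

λ' = 3.0 + 0.3251 = 3.3251 pm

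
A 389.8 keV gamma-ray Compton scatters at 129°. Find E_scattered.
173.7946 keV

First convert energy to wavelength:
λ = hc/E, with hc ≈ 1239.842 keV·pm (i.e. 1239.842 eV·nm)

For E = 389.8 keV = 389800 eV:
λ = 1239.842 keV·pm / 389.8 keV
λ = 3.1807 pm

Calculate the Compton shift:
Δλ = λ_C(1 - cos(129°)) = 2.4263 × 1.6293
Δλ = 3.9532 pm

Final wavelength:
λ' = 3.1807 + 3.9532 = 7.1339 pm

Final energy:
E' = hc/λ' = 1239.842 / 7.1339 = 173.7946 keV

(Intermediate values are shown rounded; full precision is carried through to the final answer.)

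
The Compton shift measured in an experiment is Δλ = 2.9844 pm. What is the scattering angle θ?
103.30°

From the Compton formula Δλ = λ_C(1 - cos θ), we can solve for θ:

cos θ = 1 - Δλ/λ_C

Given:
- Δλ = 2.9844 pm
- λ_C = h/(m_e·c) ≈ 2.42631024 pm

cos θ = 1 - 2.9844/2.42631024
cos θ = 1 - 1.230016
cos θ = -0.230016

θ = arccos(-0.230016)
θ = 103.30°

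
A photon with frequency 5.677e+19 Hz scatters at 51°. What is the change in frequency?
8.262e+18 Hz (decrease)

Convert frequency to wavelength (c = 299792458 m/s):
λ₀ = c/f₀ = 299792458/5.677e+19 = 5.2808254e-12 m = 5.2808 pm

Calculate Compton shift:
Δλ = λ_C(1 - cos(51°)) = 0.8994 pm

Final wavelength:
λ' = λ₀ + Δλ = 5.2808 + 0.8994 = 6.1802 pm

Final frequency:
f' = c/λ' = 299792458/6.1802091e-12 = 4.8508465e+19 Hz

Frequency shift (decrease):
Δf = f₀ - f' = 5.677e+19 - 4.8508465e+19 = 8.262e+18 Hz

(Intermediate values are shown rounded; full precision is carried through to the final answer.)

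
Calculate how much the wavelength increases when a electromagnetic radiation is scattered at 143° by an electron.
4.3640 pm

Using the Compton scattering formula:
Δλ = λ_C(1 - cos θ)

where λ_C = h/(m_e·c) ≈ 2.4263 pm is the Compton wavelength of an electron.

For θ = 143°:
cos(143°) = -0.7986
1 - cos(143°) = 1.7986

Δλ = 2.4263 × 1.7986
Δλ = 4.3640 pm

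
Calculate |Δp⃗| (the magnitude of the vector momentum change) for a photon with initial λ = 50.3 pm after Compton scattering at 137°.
2.3571e-23 kg·m/s

Photon momentum magnitude is p = h/λ.

Initial momentum:
p₀ = h/λ = 6.6261e-34/5.0300e-11 = 1.3173e-23 kg·m/s

After scattering:
λ' = λ + Δλ = 50.3 + 4.2008 = 54.5008 pm
p' = h/λ' = 6.6261e-34/5.4501e-11 = 1.2158e-23 kg·m/s

Momentum is a vector; the scattered photon's direction makes angle θ = 137° with the incident direction. The magnitude of the vector change Δp⃗ = p⃗₀ − p⃗' is found from the law of cosines:
|Δp⃗|² = p₀² + p'² − 2p₀p'cos θ
|Δp⃗|² = (1.3173e-23)² + (1.2158e-23)² − 2·1.3173e-23·1.2158e-23·cos(137°)
|Δp⃗| = 2.3571e-23 kg·m/s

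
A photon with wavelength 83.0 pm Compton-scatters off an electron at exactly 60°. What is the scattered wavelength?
84.2132 pm

Using the Compton formula: λ' = λ + λ_C(1 − cos θ)

For θ = 60°, cos θ = 1/2 (exact) = 0.5000, so:
1 − cos 60° = 1 − (1/2) = 0.5000

Δλ = λ_C × 0.5000 = 2.4263 × 0.5000 = 1.2132 pm

λ' = 83.0 + 1.2132 = 84.2132 pm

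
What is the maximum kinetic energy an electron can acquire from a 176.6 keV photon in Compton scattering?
72.1768 keV

Maximum energy transfer occurs at θ = 180° (backscattering).

Initial photon: E₀ = 176.6 keV → λ₀ = 7.0206 pm

Maximum Compton shift (at 180°):
Δλ_max = 2λ_C = 2 × 2.4263 = 4.8526 pm

Final wavelength:
λ' = 7.0206 + 4.8526 = 11.8732 pm

Minimum photon energy (maximum energy to electron):
E'_min = hc/λ' = 104.4232 keV

Maximum electron kinetic energy:
K_max = E₀ - E'_min = 176.6000 - 104.4232 = 72.1768 keV

(Intermediate values are shown rounded; full precision is carried through to the final answer.)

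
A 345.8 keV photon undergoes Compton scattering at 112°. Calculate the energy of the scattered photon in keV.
179.1510 keV

First convert energy to wavelength:
λ = hc/E, with hc ≈ 1239.842 keV·pm (i.e. 1239.842 eV·nm)

For E = 345.8 keV = 345800 eV:
λ = 1239.842 keV·pm / 345.8 keV
λ = 3.5854 pm

Calculate the Compton shift:
Δλ = λ_C(1 - cos(112°)) = 2.4263 × 1.3746
Δλ = 3.3352 pm

Final wavelength:
λ' = 3.5854 + 3.3352 = 6.9207 pm

Final energy:
E' = hc/λ' = 1239.842 / 6.9207 = 179.1510 keV

(Intermediate values are shown rounded; full precision is carried through to the final answer.)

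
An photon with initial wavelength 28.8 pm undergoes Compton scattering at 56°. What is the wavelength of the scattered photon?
29.8695 pm

Using the Compton scattering formula:
λ' = λ + Δλ = λ + λ_C(1 - cos θ)

Given:
- Initial wavelength λ = 28.8 pm
- Scattering angle θ = 56°
- Compton wavelength λ_C ≈ 2.4263 pm

Calculate the shift:
Δλ = 2.4263 × (1 - cos(56°))
Δλ = 2.4263 × 0.4408
Δλ = 1.0695 pm

Final wavelength:
λ' = 28.8 + 1.0695 = 29.8695 pm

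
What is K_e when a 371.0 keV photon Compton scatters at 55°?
87.7065 keV

By energy conservation: K_e = E_initial - E_final

First find the scattered photon energy:
Initial wavelength: λ = hc/E = 3.3419 pm
Compton shift: Δλ = λ_C(1 - cos(55°)) = 1.0346 pm
Final wavelength: λ' = 3.3419 + 1.0346 = 4.3765 pm
Final photon energy: E' = hc/λ' = 283.2935 keV

Electron kinetic energy:
K_e = E - E' = 371.0000 - 283.2935 = 87.7065 keV

(Intermediate values are shown rounded; full precision is carried through to the final answer.)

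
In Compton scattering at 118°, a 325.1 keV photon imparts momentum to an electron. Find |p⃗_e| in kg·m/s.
2.3000e-22 kg·m/s

The electron is initially at rest, so by conservation of momentum:
p⃗_e = p⃗₀ − p⃗'  (incident photon momentum minus scattered photon momentum)

Photon momentum magnitudes (p = h/λ = E/c):
λ₀ = hc/E₀ = 3.8137 pm → p₀ = h/λ₀ = 1.7374e-22 kg·m/s
Δλ = λ_C(1 − cos 118°) = 3.5654 pm
λ' = 7.3791 pm → p' = h/λ' = 8.9795e-23 kg·m/s

The scattered photon makes angle θ = 118° with the incident direction, so by the law of cosines:
|p⃗_e|² = p₀² + p'² − 2p₀p'cos θ
|p⃗_e|² = (1.7374e-22)² + (8.9795e-23)² − 2·1.7374e-22·8.9795e-23·cos(118°)
|p⃗_e| = 2.3000e-22 kg·m/s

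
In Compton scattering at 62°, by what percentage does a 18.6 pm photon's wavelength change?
6.9206%

Calculate the Compton shift:
Δλ = λ_C(1 - cos(62°))
Δλ = 2.4263 × (1 - cos(62°))
Δλ = 2.4263 × 0.5305
Δλ = 1.2872 pm

Percentage change:
(Δλ/λ₀) × 100 = (1.2872/18.6) × 100
= 6.9206%

(Intermediate values are shown rounded; full precision is carried through to the final answer.)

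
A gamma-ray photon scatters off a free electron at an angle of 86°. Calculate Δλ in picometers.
2.2571 pm

Using the Compton scattering formula:
Δλ = λ_C(1 - cos θ)

where λ_C = h/(m_e·c) ≈ 2.4263 pm is the Compton wavelength of an electron.

For θ = 86°:
cos(86°) = 0.0698
1 - cos(86°) = 0.9302

Δλ = 2.4263 × 0.9302
Δλ = 2.2571 pm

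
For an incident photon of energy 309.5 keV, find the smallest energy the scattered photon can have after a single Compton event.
139.9596 keV (at θ = 180°)

The scattered photon has minimum energy when its wavelength is maximum, i.e., when the Compton shift Δλ = λ_C(1 − cos θ) is maximum. This occurs at θ = 180° (backscattering), giving Δλ_max = 2λ_C = 4.8526 pm.

Initial wavelength: λ₀ = hc/E₀ = 4.0060 pm
Maximum final wavelength: λ'_max = λ₀ + 2λ_C = 4.0060 + 4.8526 = 8.8586 pm
Minimum final energy: E'_min = hc/λ'_max = 139.9596 keV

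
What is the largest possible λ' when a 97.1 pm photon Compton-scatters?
101.9526 pm (at θ = 180°)

The Compton shift is Δλ = λ_C(1 − cos θ).

Since cos θ ranges from −1 to 1, the factor (1 − cos θ) ranges from 0 to 2; the maximum shift occurs at θ = 180° (backscattering):
Δλ_max = 2λ_C = 2 × 2.4263 pm = 4.8526 pm

Maximum scattered wavelength:
λ'_max = λ₀ + Δλ_max = 97.1 + 4.8526 = 101.9526 pm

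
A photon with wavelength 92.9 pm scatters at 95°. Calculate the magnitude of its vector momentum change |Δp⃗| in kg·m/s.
1.0373e-23 kg·m/s

Photon momentum magnitude is p = h/λ.

Initial momentum:
p₀ = h/λ = 6.6261e-34/9.2900e-11 = 7.1325e-24 kg·m/s

After scattering:
λ' = λ + Δλ = 92.9 + 2.6378 = 95.5378 pm
p' = h/λ' = 6.6261e-34/9.5538e-11 = 6.9355e-24 kg·m/s

Momentum is a vector; the scattered photon's direction makes angle θ = 95° with the incident direction. The magnitude of the vector change Δp⃗ = p⃗₀ − p⃗' is found from the law of cosines:
|Δp⃗|² = p₀² + p'² − 2p₀p'cos θ
|Δp⃗|² = (7.1325e-24)² + (6.9355e-24)² − 2·7.1325e-24·6.9355e-24·cos(95°)
|Δp⃗| = 1.0373e-23 kg·m/s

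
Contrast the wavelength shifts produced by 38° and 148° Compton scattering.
148° produces the larger shift by a factor of 8.718

Calculate both shifts using Δλ = λ_C(1 - cos θ):

For θ₁ = 38°:
Δλ₁ = 2.4263 × (1 - cos(38°))
Δλ₁ = 2.4263 × 0.2120
Δλ₁ = 0.5144 pm

For θ₂ = 148°:
Δλ₂ = 2.4263 × (1 - cos(148°))
Δλ₂ = 2.4263 × 1.8480
Δλ₂ = 4.4839 pm

The 148° angle produces the larger shift.
Ratio: 4.4839/0.5144 = 8.718

(Intermediate values are shown rounded; full precision is carried through to the final answer.)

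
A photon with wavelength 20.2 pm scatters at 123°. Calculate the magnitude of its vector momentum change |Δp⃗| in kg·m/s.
5.3200e-23 kg·m/s

Photon momentum magnitude is p = h/λ.

Initial momentum:
p₀ = h/λ = 6.6261e-34/2.0200e-11 = 3.2802e-23 kg·m/s

After scattering:
λ' = λ + Δλ = 20.2 + 3.7478 = 23.9478 pm
p' = h/λ' = 6.6261e-34/2.3948e-11 = 2.7669e-23 kg·m/s

Momentum is a vector; the scattered photon's direction makes angle θ = 123° with the incident direction. The magnitude of the vector change Δp⃗ = p⃗₀ − p⃗' is found from the law of cosines:
|Δp⃗|² = p₀² + p'² − 2p₀p'cos θ
|Δp⃗|² = (3.2802e-23)² + (2.7669e-23)² − 2·3.2802e-23·2.7669e-23·cos(123°)
|Δp⃗| = 5.3200e-23 kg·m/s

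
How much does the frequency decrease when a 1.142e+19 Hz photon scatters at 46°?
3.134e+17 Hz (decrease)

Convert frequency to wavelength (c = 299792458 m/s):
λ₀ = c/f₀ = 299792458/1.142e+19 = 2.6251529e-11 m = 26.2515 pm

Calculate Compton shift:
Δλ = λ_C(1 - cos(46°)) = 0.7409 pm

Final wavelength:
λ' = λ₀ + Δλ = 26.2515 + 0.7409 = 26.9924 pm

Final frequency:
f' = c/λ' = 299792458/2.6992382e-11 = 1.1106558e+19 Hz

Frequency shift (decrease):
Δf = f₀ - f' = 1.142e+19 - 1.1106558e+19 = 3.134e+17 Hz

(Intermediate values are shown rounded; full precision is carried through to the final answer.)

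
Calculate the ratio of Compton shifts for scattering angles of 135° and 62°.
135° produces the larger shift by a factor of 3.218

Calculate both shifts using Δλ = λ_C(1 - cos θ):

For θ₁ = 62°:
Δλ₁ = 2.4263 × (1 - cos(62°))
Δλ₁ = 2.4263 × 0.5305
Δλ₁ = 1.2872 pm

For θ₂ = 135°:
Δλ₂ = 2.4263 × (1 - cos(135°))
Δλ₂ = 2.4263 × 1.7071
Δλ₂ = 4.1420 pm

The 135° angle produces the larger shift.
Ratio: 4.1420/1.2872 = 3.218

(Intermediate values are shown rounded; full precision is carried through to the final answer.)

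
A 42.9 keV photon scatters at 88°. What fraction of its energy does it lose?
0.0750 (or 7.50%)

Calculate initial and final photon energies:

Initial: E₀ = 42.9 keV → λ₀ = 28.9007 pm
Compton shift: Δλ = 2.3416 pm
Final wavelength: λ' = 31.2424 pm
Final energy: E' = 39.6846 keV

Fractional energy loss:
(E₀ - E')/E₀ = (42.9000 - 39.6846)/42.9000
= 3.2154/42.9000
= 0.0750
= 7.50%

(Intermediate values are shown rounded; full precision is carried through to the final answer.)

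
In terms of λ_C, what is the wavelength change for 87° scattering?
0.9477 λ_C

The Compton shift formula is:
Δλ = λ_C(1 - cos θ)

Dividing both sides by λ_C:
Δλ/λ_C = 1 - cos θ

For θ = 87°:
Δλ/λ_C = 1 - cos(87°)
Δλ/λ_C = 1 - 0.0523
Δλ/λ_C = 0.9477

This means the shift is 0.9477 × λ_C = 2.2993 pm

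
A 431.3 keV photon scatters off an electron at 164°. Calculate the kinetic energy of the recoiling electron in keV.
268.8744 keV

By energy conservation: K_e = E_initial - E_final

First find the scattered photon energy:
Initial wavelength: λ = hc/E = 2.8747 pm
Compton shift: Δλ = λ_C(1 - cos(164°)) = 4.7586 pm
Final wavelength: λ' = 2.8747 + 4.7586 = 7.6333 pm
Final photon energy: E' = hc/λ' = 162.4256 keV

Electron kinetic energy:
K_e = E - E' = 431.3000 - 162.4256 = 268.8744 keV

(Intermediate values are shown rounded; full precision is carried through to the final answer.)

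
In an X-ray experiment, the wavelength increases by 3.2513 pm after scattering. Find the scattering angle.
109.88°

From the Compton formula Δλ = λ_C(1 - cos θ), we can solve for θ:

cos θ = 1 - Δλ/λ_C

Given:
- Δλ = 3.2513 pm
- λ_C = h/(m_e·c) ≈ 2.42631024 pm

cos θ = 1 - 3.2513/2.42631024
cos θ = 1 - 1.340018
cos θ = -0.340018

θ = arccos(-0.340018)
θ = 109.88°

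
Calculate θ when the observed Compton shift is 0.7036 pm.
44.76°

From the Compton formula Δλ = λ_C(1 - cos θ), we can solve for θ:

cos θ = 1 - Δλ/λ_C

Given:
- Δλ = 0.7036 pm
- λ_C = h/(m_e·c) ≈ 2.42631024 pm

cos θ = 1 - 0.7036/2.42631024
cos θ = 1 - 0.289988
cos θ = 0.710012

θ = arccos(0.710012)
θ = 44.76°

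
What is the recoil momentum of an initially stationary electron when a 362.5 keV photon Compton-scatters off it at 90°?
2.2445e-22 kg·m/s

The electron is initially at rest, so by conservation of momentum:
p⃗_e = p⃗₀ − p⃗'  (incident photon momentum minus scattered photon momentum)

Photon momentum magnitudes (p = h/λ = E/c):
λ₀ = hc/E₀ = 3.4203 pm → p₀ = h/λ₀ = 1.9373e-22 kg·m/s
Δλ = λ_C(1 − cos 90°) = 2.4263 pm
λ' = 5.8466 pm → p' = h/λ' = 1.1333e-22 kg·m/s

The scattered photon makes angle θ = 90° with the incident direction, so by the law of cosines:
|p⃗_e|² = p₀² + p'² − 2p₀p'cos θ
|p⃗_e|² = (1.9373e-22)² + (1.1333e-22)² − 2·1.9373e-22·1.1333e-22·cos(90°)
|p⃗_e| = 2.2445e-22 kg·m/s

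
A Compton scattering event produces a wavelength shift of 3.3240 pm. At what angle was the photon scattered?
111.71°

From the Compton formula Δλ = λ_C(1 - cos θ), we can solve for θ:

cos θ = 1 - Δλ/λ_C

Given:
- Δλ = 3.3240 pm
- λ_C = h/(m_e·c) ≈ 2.42631024 pm

cos θ = 1 - 3.3240/2.42631024
cos θ = 1 - 1.369981
cos θ = -0.369981

θ = arccos(-0.369981)
θ = 111.71°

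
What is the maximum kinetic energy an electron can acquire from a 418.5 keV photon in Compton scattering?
259.8552 keV

Maximum energy transfer occurs at θ = 180° (backscattering).

Initial photon: E₀ = 418.5 keV → λ₀ = 2.9626 pm

Maximum Compton shift (at 180°):
Δλ_max = 2λ_C = 2 × 2.4263 = 4.8526 pm

Final wavelength:
λ' = 2.9626 + 4.8526 = 7.8152 pm

Minimum photon energy (maximum energy to electron):
E'_min = hc/λ' = 158.6448 keV

Maximum electron kinetic energy:
K_max = E₀ - E'_min = 418.5000 - 158.6448 = 259.8552 keV

(Intermediate values are shown rounded; full precision is carried through to the final answer.)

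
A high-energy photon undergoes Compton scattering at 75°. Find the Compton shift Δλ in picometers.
1.7983 pm

Using the Compton scattering formula:
Δλ = λ_C(1 - cos θ)

where λ_C = h/(m_e·c) ≈ 2.4263 pm is the Compton wavelength of an electron.

For θ = 75°:
cos(75°) = 0.2588
1 - cos(75°) = 0.7412

Δλ = 2.4263 × 0.7412
Δλ = 1.7983 pm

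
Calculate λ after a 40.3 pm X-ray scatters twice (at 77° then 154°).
46.7876 pm

Apply Compton shift twice:

First scattering at θ₁ = 77°:
Δλ₁ = λ_C(1 - cos(77°))
Δλ₁ = 2.4263 × 0.7750
Δλ₁ = 1.8805 pm

After first scattering:
λ₁ = 40.3 + 1.8805 = 42.1805 pm

Second scattering at θ₂ = 154°:
Δλ₂ = λ_C(1 - cos(154°))
Δλ₂ = 2.4263 × 1.8988
Δλ₂ = 4.6071 pm

Final wavelength:
λ₂ = 42.1805 + 4.6071 = 46.7876 pm

Total shift: Δλ_total = 1.8805 + 4.6071 = 6.4876 pm

(Intermediate values are shown rounded; full precision is carried through to the final answer.)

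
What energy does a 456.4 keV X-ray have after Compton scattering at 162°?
166.4120 keV

First convert energy to wavelength:
λ = hc/E, with hc ≈ 1239.842 keV·pm (i.e. 1239.842 eV·nm)

For E = 456.4 keV = 456400 eV:
λ = 1239.842 keV·pm / 456.4 keV
λ = 2.7166 pm

Calculate the Compton shift:
Δλ = λ_C(1 - cos(162°)) = 2.4263 × 1.9511
Δλ = 4.7339 pm

Final wavelength:
λ' = 2.7166 + 4.7339 = 7.4504 pm

Final energy:
E' = hc/λ' = 1239.842 / 7.4504 = 166.4120 keV

(Intermediate values are shown rounded; full precision is carried through to the final answer.)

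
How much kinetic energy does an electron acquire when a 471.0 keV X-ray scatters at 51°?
119.9435 keV

By energy conservation: K_e = E_initial - E_final

First find the scattered photon energy:
Initial wavelength: λ = hc/E = 2.6324 pm
Compton shift: Δλ = λ_C(1 - cos(51°)) = 0.8994 pm
Final wavelength: λ' = 2.6324 + 0.8994 = 3.5317 pm
Final photon energy: E' = hc/λ' = 351.0565 keV

Electron kinetic energy:
K_e = E - E' = 471.0000 - 351.0565 = 119.9435 keV

(Intermediate values are shown rounded; full precision is carried through to the final answer.)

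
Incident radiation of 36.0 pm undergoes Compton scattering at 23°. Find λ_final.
36.1929 pm

Using the Compton scattering formula:
λ' = λ + Δλ = λ + λ_C(1 - cos θ)

Given:
- Initial wavelength λ = 36.0 pm
- Scattering angle θ = 23°
- Compton wavelength λ_C ≈ 2.4263 pm

Calculate the shift:
Δλ = 2.4263 × (1 - cos(23°))
Δλ = 2.4263 × 0.0795
Δλ = 0.1929 pm

Final wavelength:
λ' = 36.0 + 0.1929 = 36.1929 pm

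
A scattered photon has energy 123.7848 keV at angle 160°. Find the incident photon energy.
233.5001 keV

Convert final energy to wavelength (hc ≈ 1239.842 keV·pm):
λ' = hc/E' = 1239.842 / 123.7848 = 10.0161 pm

Calculate the Compton shift:
Δλ = λ_C(1 - cos(160°))
Δλ = 2.4263 × (1 - cos(160°))
Δλ = 4.7063 pm

Initial wavelength:
λ = λ' - Δλ = 10.0161 - 4.7063 = 5.3098 pm

Initial energy:
E = hc/λ = 1239.842 / 5.3098 = 233.5001 keV

(Intermediate values are shown rounded; full precision is carried through to the final answer.)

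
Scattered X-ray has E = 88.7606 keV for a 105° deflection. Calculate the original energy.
113.6001 keV

Convert final energy to wavelength (hc ≈ 1239.842 keV·pm):
λ' = hc/E' = 1239.842 / 88.7606 = 13.9684 pm

Calculate the Compton shift:
Δλ = λ_C(1 - cos(105°))
Δλ = 2.4263 × (1 - cos(105°))
Δλ = 3.0543 pm

Initial wavelength:
λ = λ' - Δλ = 13.9684 - 3.0543 = 10.9141 pm

Initial energy:
E = hc/λ = 1239.842 / 10.9141 = 113.6001 keV

(Intermediate values are shown rounded; full precision is carried through to the final answer.)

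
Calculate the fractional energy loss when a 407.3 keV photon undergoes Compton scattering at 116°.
0.5341 (or 53.41%)

Calculate initial and final photon energies:

Initial: E₀ = 407.3 keV → λ₀ = 3.0441 pm
Compton shift: Δλ = 3.4899 pm
Final wavelength: λ' = 6.5340 pm
Final energy: E' = 189.7528 keV

Fractional energy loss:
(E₀ - E')/E₀ = (407.3000 - 189.7528)/407.3000
= 217.5472/407.3000
= 0.5341
= 53.41%

(Intermediate values are shown rounded; full precision is carried through to the final answer.)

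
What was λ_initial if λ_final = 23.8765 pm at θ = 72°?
22.2000 pm

From λ' = λ + Δλ, we have λ = λ' - Δλ

First calculate the Compton shift:
Δλ = λ_C(1 - cos θ)
Δλ = 2.4263 × (1 - cos(72°))
Δλ = 2.4263 × 0.6910
Δλ = 1.6765 pm

Initial wavelength:
λ = λ' - Δλ
λ = 23.8765 - 1.6765
λ = 22.2000 pm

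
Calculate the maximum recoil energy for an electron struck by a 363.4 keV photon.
213.3780 keV

Maximum energy transfer occurs at θ = 180° (backscattering).

Initial photon: E₀ = 363.4 keV → λ₀ = 3.4118 pm

Maximum Compton shift (at 180°):
Δλ_max = 2λ_C = 2 × 2.4263 = 4.8526 pm

Final wavelength:
λ' = 3.4118 + 4.8526 = 8.2644 pm

Minimum photon energy (maximum energy to electron):
E'_min = hc/λ' = 150.0220 keV

Maximum electron kinetic energy:
K_max = E₀ - E'_min = 363.4000 - 150.0220 = 213.3780 keV

(Intermediate values are shown rounded; full precision is carried through to the final answer.)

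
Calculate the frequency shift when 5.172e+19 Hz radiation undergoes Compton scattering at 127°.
2.076e+19 Hz (decrease)

Convert frequency to wavelength (c = 299792458 m/s):
λ₀ = c/f₀ = 299792458/5.172e+19 = 5.7964512e-12 m = 5.7965 pm

Calculate Compton shift:
Δλ = λ_C(1 - cos(127°)) = 3.8865 pm

Final wavelength:
λ' = λ₀ + Δλ = 5.7965 + 3.8865 = 9.6830 pm

Final frequency:
f' = c/λ' = 299792458/9.6829514e-12 = 3.0960855e+19 Hz

Frequency shift (decrease):
Δf = f₀ - f' = 5.172e+19 - 3.0960855e+19 = 2.076e+19 Hz

(Intermediate values are shown rounded; full precision is carried through to the final answer.)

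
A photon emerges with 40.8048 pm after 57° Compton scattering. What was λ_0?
39.7000 pm

From λ' = λ + Δλ, we have λ = λ' - Δλ

First calculate the Compton shift:
Δλ = λ_C(1 - cos θ)
Δλ = 2.4263 × (1 - cos(57°))
Δλ = 2.4263 × 0.4554
Δλ = 1.1048 pm

Initial wavelength:
λ = λ' - Δλ
λ = 40.8048 - 1.1048
λ = 39.7000 pm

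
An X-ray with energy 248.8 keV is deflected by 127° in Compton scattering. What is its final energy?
139.7826 keV

First convert energy to wavelength:
λ = hc/E, with hc ≈ 1239.842 keV·pm (i.e. 1239.842 eV·nm)

For E = 248.8 keV = 248800 eV:
λ = 1239.842 keV·pm / 248.8 keV
λ = 4.9833 pm

Calculate the Compton shift:
Δλ = λ_C(1 - cos(127°)) = 2.4263 × 1.6018
Δλ = 3.8865 pm

Final wavelength:
λ' = 4.9833 + 3.8865 = 8.8698 pm

Final energy:
E' = hc/λ' = 1239.842 / 8.8698 = 139.7826 keV

(Intermediate values are shown rounded; full precision is carried through to the final answer.)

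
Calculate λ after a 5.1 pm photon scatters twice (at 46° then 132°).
9.8907 pm

Apply Compton shift twice:

First scattering at θ₁ = 46°:
Δλ₁ = λ_C(1 - cos(46°))
Δλ₁ = 2.4263 × 0.3053
Δλ₁ = 0.7409 pm

After first scattering:
λ₁ = 5.1 + 0.7409 = 5.8409 pm

Second scattering at θ₂ = 132°:
Δλ₂ = λ_C(1 - cos(132°))
Δλ₂ = 2.4263 × 1.6691
Δλ₂ = 4.0498 pm

Final wavelength:
λ₂ = 5.8409 + 4.0498 = 9.8907 pm

Total shift: Δλ_total = 0.7409 + 4.0498 = 4.7907 pm

(Intermediate values are shown rounded; full precision is carried through to the final answer.)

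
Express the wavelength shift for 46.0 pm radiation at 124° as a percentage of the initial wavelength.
8.2241%

Calculate the Compton shift:
Δλ = λ_C(1 - cos(124°))
Δλ = 2.4263 × (1 - cos(124°))
Δλ = 2.4263 × 1.5592
Δλ = 3.7831 pm

Percentage change:
(Δλ/λ₀) × 100 = (3.7831/46.0) × 100
= 8.2241%

(Intermediate values are shown rounded; full precision is carried through to the final answer.)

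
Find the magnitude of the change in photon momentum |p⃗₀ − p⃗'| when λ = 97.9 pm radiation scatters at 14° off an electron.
1.6491e-24 kg·m/s

Photon momentum magnitude is p = h/λ.

Initial momentum:
p₀ = h/λ = 6.6261e-34/9.7900e-11 = 6.7682e-24 kg·m/s

After scattering:
λ' = λ + Δλ = 97.9 + 0.0721 = 97.9721 pm
p' = h/λ' = 6.6261e-34/9.7972e-11 = 6.7632e-24 kg·m/s

Momentum is a vector; the scattered photon's direction makes angle θ = 14° with the incident direction. The magnitude of the vector change Δp⃗ = p⃗₀ − p⃗' is found from the law of cosines:
|Δp⃗|² = p₀² + p'² − 2p₀p'cos θ
|Δp⃗|² = (6.7682e-24)² + (6.7632e-24)² − 2·6.7682e-24·6.7632e-24·cos(14°)
|Δp⃗| = 1.6491e-24 kg·m/s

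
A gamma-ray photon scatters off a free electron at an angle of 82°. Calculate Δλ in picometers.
2.0886 pm

Using the Compton scattering formula:
Δλ = λ_C(1 - cos θ)

where λ_C = h/(m_e·c) ≈ 2.4263 pm is the Compton wavelength of an electron.

For θ = 82°:
cos(82°) = 0.1392
1 - cos(82°) = 0.8608

Δλ = 2.4263 × 0.8608
Δλ = 2.0886 pm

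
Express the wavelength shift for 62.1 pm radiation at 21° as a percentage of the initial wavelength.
0.2595%

Calculate the Compton shift:
Δλ = λ_C(1 - cos(21°))
Δλ = 2.4263 × (1 - cos(21°))
Δλ = 2.4263 × 0.0664
Δλ = 0.1612 pm

Percentage change:
(Δλ/λ₀) × 100 = (0.1612/62.1) × 100
= 0.2595%

(Intermediate values are shown rounded; full precision is carried through to the final answer.)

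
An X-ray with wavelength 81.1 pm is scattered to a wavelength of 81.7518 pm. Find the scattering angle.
43.00°

First find the wavelength shift:
Δλ = λ' - λ = 81.7518 - 81.1 = 0.6518 pm

Using Δλ = λ_C(1 - cos θ), with λ_C = h/(m_e·c) ≈ 2.42631024 pm:
cos θ = 1 - Δλ/λ_C
cos θ = 1 - 0.6518/2.42631024
cos θ = 0.731362

θ = arccos(0.731362)
θ = 43.00°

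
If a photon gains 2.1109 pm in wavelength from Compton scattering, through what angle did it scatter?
82.53°

From the Compton formula Δλ = λ_C(1 - cos θ), we can solve for θ:

cos θ = 1 - Δλ/λ_C

Given:
- Δλ = 2.1109 pm
- λ_C = h/(m_e·c) ≈ 2.42631024 pm

cos θ = 1 - 2.1109/2.42631024
cos θ = 1 - 0.870004
cos θ = 0.129996

θ = arccos(0.129996)
θ = 82.53°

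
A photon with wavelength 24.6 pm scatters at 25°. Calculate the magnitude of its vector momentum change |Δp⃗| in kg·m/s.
1.1609e-23 kg·m/s

Photon momentum magnitude is p = h/λ.

Initial momentum:
p₀ = h/λ = 6.6261e-34/2.4600e-11 = 2.6935e-23 kg·m/s

After scattering:
λ' = λ + Δλ = 24.6 + 0.2273 = 24.8273 pm
p' = h/λ' = 6.6261e-34/2.4827e-11 = 2.6689e-23 kg·m/s

Momentum is a vector; the scattered photon's direction makes angle θ = 25° with the incident direction. The magnitude of the vector change Δp⃗ = p⃗₀ − p⃗' is found from the law of cosines:
|Δp⃗|² = p₀² + p'² − 2p₀p'cos θ
|Δp⃗|² = (2.6935e-23)² + (2.6689e-23)² − 2·2.6935e-23·2.6689e-23·cos(25°)
|Δp⃗| = 1.1609e-23 kg·m/s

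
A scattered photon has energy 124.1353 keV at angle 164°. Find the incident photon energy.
237.0998 keV

Convert final energy to wavelength (hc ≈ 1239.842 keV·pm):
λ' = hc/E' = 1239.842 / 124.1353 = 9.9878 pm

Calculate the Compton shift:
Δλ = λ_C(1 - cos(164°))
Δλ = 2.4263 × (1 - cos(164°))
Δλ = 4.7586 pm

Initial wavelength:
λ = λ' - Δλ = 9.9878 - 4.7586 = 5.2292 pm

Initial energy:
E = hc/λ = 1239.842 / 5.2292 = 237.0998 keV

(Intermediate values are shown rounded; full precision is carried through to the final answer.)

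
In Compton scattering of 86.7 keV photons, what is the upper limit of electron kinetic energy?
21.9664 keV

Maximum energy transfer occurs at θ = 180° (backscattering).

Initial photon: E₀ = 86.7 keV → λ₀ = 14.3004 pm

Maximum Compton shift (at 180°):
Δλ_max = 2λ_C = 2 × 2.4263 = 4.8526 pm

Final wavelength:
λ' = 14.3004 + 4.8526 = 19.1530 pm

Minimum photon energy (maximum energy to electron):
E'_min = hc/λ' = 64.7336 keV

Maximum electron kinetic energy:
K_max = E₀ - E'_min = 86.7000 - 64.7336 = 21.9664 keV

(Intermediate values are shown rounded; full precision is carried through to the final answer.)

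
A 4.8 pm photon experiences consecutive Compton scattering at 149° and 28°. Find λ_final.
9.5901 pm

Apply Compton shift twice:

First scattering at θ₁ = 149°:
Δλ₁ = λ_C(1 - cos(149°))
Δλ₁ = 2.4263 × 1.8572
Δλ₁ = 4.5061 pm

After first scattering:
λ₁ = 4.8 + 4.5061 = 9.3061 pm

Second scattering at θ₂ = 28°:
Δλ₂ = λ_C(1 - cos(28°))
Δλ₂ = 2.4263 × 0.1171
Δλ₂ = 0.2840 pm

Final wavelength:
λ₂ = 9.3061 + 0.2840 = 9.5901 pm

Total shift: Δλ_total = 4.5061 + 0.2840 = 4.7901 pm

(Intermediate values are shown rounded; full precision is carried through to the final answer.)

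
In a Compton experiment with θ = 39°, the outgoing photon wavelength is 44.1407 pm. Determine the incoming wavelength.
43.6000 pm

From λ' = λ + Δλ, we have λ = λ' - Δλ

First calculate the Compton shift:
Δλ = λ_C(1 - cos θ)
Δλ = 2.4263 × (1 - cos(39°))
Δλ = 2.4263 × 0.2229
Δλ = 0.5407 pm

Initial wavelength:
λ = λ' - Δλ
λ = 44.1407 - 0.5407
λ = 43.6000 pm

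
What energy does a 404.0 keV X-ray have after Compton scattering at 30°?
365.3062 keV

First convert energy to wavelength:
λ = hc/E, with hc ≈ 1239.842 keV·pm (i.e. 1239.842 eV·nm)

For E = 404.0 keV = 404000 eV:
λ = 1239.842 keV·pm / 404.0 keV
λ = 3.0689 pm

Calculate the Compton shift:
Δλ = λ_C(1 - cos(30°)) = 2.4263 × 0.1340
Δλ = 0.3251 pm

Final wavelength:
λ' = 3.0689 + 0.3251 = 3.3940 pm

Final energy:
E' = hc/λ' = 1239.842 / 3.3940 = 365.3062 keV

(Intermediate values are shown rounded; full precision is carried through to the final answer.)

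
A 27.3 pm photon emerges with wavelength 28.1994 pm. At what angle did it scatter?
51.00°

First find the wavelength shift:
Δλ = λ' - λ = 28.1994 - 27.3 = 0.8994 pm

Using Δλ = λ_C(1 - cos θ), with λ_C = h/(m_e·c) ≈ 2.42631024 pm:
cos θ = 1 - Δλ/λ_C
cos θ = 1 - 0.8994/2.42631024
cos θ = 0.629314

θ = arccos(0.629314)
θ = 51.00°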